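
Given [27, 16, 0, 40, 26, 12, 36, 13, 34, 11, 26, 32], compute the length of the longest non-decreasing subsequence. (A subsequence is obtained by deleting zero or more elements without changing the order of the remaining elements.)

Scanning left to right, the best length ending at each element is: 27→1, 16→1, 0→1, 40→2, 26→2, 12→2, 36→3, 13→3, 34→4, 11→2, 26→4, 32→5.
So the longest non-decreasing subsequence has length 5, e.g. 0, 12, 13, 26, 32.

5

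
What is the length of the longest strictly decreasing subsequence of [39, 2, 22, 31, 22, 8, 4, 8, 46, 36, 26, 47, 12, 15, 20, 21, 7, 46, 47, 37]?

5

Let dp[i] be the longest decreasing subsequence ending at position i. Then dp = [1, 2, 2, 2, 3, 4, 5, 4, 1, 2, 3, 1, 4, 4, 4, 4, 5, 2, 1, 3].
The maximum is 5; one witness is 39, 31, 22, 8, 4 at positions 1,4,5,6,7.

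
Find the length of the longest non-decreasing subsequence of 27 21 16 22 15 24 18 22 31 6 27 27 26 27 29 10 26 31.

8

One longest non-decreasing subsequence is 21, 22, 24, 27, 27, 27, 29, 31 (positions 2,4,6,11,12,14,15,18), of length 8; no longer one exists.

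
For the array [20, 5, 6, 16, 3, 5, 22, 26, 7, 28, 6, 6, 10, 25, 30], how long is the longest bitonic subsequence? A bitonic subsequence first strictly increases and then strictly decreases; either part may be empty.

One longest bitonic subsequence is 5, 6, 16, 22, 26, 7, 6 (positions 2,3,4,7,8,9,12): it rises to 26 then falls. Length 7 is optimal.

7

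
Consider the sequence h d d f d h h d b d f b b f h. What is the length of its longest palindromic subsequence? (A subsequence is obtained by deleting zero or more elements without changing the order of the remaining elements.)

8

One longest palindromic subsequence is hfdhhdfh (positions 1,4,5,6,7,10,14,15); it reads the same forward and backward, and the interval DP gives dp[1][15] = 8.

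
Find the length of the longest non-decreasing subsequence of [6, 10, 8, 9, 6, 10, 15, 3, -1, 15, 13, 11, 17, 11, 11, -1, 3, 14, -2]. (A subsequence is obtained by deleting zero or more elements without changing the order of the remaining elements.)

8

One longest non-decreasing subsequence is 6, 8, 9, 10, 11, 11, 11, 14 (positions 1,3,4,6,12,14,15,18), of length 8; no longer one exists.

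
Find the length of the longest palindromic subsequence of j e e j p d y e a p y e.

One longest palindromic subsequence is eypye (positions 2,7,10,11,12); it reads the same forward and backward, and the interval DP gives dp[1][12] = 5.

5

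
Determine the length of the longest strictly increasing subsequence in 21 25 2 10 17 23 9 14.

4

One longest increasing subsequence is 2, 10, 17, 23 (positions 3,4,5,6), of length 4; no longer one exists.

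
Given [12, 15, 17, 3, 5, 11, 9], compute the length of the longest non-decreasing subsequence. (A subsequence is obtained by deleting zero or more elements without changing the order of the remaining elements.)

Scanning left to right, the best length ending at each element is: 12→1, 15→2, 17→3, 3→1, 5→2, 11→3, 9→3.
So the longest non-decreasing subsequence has length 3, e.g. 12, 15, 17.

3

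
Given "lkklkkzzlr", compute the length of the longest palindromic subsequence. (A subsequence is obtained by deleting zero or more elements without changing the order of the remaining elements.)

Using dp[i][j] = 2 + dp[i+1][j−1] if the ends match, else max(dp[i+1][j], dp[i][j−1]):
dp[1][10] = 7. A witness is lkklkkl at positions 1,2,3,4,5,6,9.

7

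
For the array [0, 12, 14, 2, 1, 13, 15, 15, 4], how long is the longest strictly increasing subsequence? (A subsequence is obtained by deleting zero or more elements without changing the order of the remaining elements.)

4

Let dp[i] be the longest increasing subsequence ending at position i. Then dp = [1, 2, 3, 2, 2, 3, 4, 4, 3].
The maximum is 4; one witness is 0, 12, 14, 15 at positions 1,2,3,7.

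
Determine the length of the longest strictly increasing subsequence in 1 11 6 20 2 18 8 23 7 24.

5

Let dp[i] be the longest increasing subsequence ending at position i. Then dp = [1, 2, 2, 3, 2, 3, 3, 4, 3, 5].
The maximum is 5; one witness is 1, 11, 20, 23, 24 at positions 1,2,4,8,10.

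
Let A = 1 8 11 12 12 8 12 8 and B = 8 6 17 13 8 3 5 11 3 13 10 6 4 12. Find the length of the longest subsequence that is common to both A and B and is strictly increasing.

3

A longest common strictly increasing subsequence is 8, 11, 12 (length 3); it appears in order in both A and B, and no longer such subsequence exists.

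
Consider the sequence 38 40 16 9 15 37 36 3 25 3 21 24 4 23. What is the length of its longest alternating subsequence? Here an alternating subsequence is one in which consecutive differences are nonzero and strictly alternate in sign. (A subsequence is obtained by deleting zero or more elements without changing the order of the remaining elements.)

10

Track the best alternating length ending on an up-step vs a down-step at each position: up/down = 1/1, 2/1, 1/3, 1/3, 4/3, 4/3, 4/5, 1/5, 6/5, 1/7, 8/7, 8/7, 8/9, 10/9.
The maximum over both is 10; one such subsequence is 38, 40, 9, 15, 3, 25, 3, 21, 4, 23.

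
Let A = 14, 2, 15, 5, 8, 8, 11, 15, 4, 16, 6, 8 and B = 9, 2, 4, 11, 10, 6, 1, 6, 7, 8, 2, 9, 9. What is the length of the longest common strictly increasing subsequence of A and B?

4

For each value that appears in both, track the longest common increasing run ending there.
The best achievable length is 4; one witness is 2, 4, 6, 8 (A-positions 2,9,11,12, B-positions 2,3,6,10).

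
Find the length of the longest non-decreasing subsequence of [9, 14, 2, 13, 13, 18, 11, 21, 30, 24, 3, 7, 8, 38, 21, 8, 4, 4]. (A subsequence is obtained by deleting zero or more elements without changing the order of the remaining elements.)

7

Let dp[i] be the longest non-decreasing subsequence ending at position i. Then dp = [1, 2, 1, 2, 3, 4, 2, 5, 6, 6, 2, 3, 4, 7, 6, 5, 3, 4].
The maximum is 7; one witness is 9, 13, 13, 18, 21, 30, 38 at positions 1,4,5,6,8,9,14.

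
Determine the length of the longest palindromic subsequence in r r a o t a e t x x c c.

3

One longest palindromic subsequence is tet (positions 5,7,8); it reads the same forward and backward, and the interval DP gives dp[1][12] = 3.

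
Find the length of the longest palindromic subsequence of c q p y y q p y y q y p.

8

One longest palindromic subsequence is pyqyyqyp (positions 3,4,6,8,9,10,11,12); it reads the same forward and backward, and the interval DP gives dp[1][12] = 8.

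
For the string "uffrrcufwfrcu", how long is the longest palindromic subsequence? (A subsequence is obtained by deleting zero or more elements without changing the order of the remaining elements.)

One longest palindromic subsequence is uffrrffu (positions 1,2,3,4,5,8,10,13); it reads the same forward and backward, and the interval DP gives dp[1][13] = 8.

8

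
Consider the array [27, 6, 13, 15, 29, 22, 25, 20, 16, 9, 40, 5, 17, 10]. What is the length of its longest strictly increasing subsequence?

6

Let dp[i] be the longest increasing subsequence ending at position i. Then dp = [1, 1, 2, 3, 4, 4, 5, 4, 4, 2, 6, 1, 5, 3].
The maximum is 6; one witness is 6, 13, 15, 22, 25, 40 at positions 2,3,4,6,7,11.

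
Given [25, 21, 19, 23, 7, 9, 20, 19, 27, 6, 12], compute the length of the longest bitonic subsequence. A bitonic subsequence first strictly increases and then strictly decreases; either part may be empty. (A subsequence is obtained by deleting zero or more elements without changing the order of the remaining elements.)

Let inc[i] be the LIS ending at i and dec[i] the longest strictly decreasing subsequence starting at i. inc = [1, 1, 1, 2, 1, 2, 3, 3, 4, 1, 3], dec = [5, 4, 3, 4, 2, 2, 3, 2, 2, 1, 1].
max_i inc[i]+dec[i]−1 = 5, with one witness 25, 23, 20, 19, 12.

5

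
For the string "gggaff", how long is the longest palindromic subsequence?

3

One longest palindromic subsequence is ggg (positions 1,2,3); it reads the same forward and backward, and the interval DP gives dp[1][6] = 3.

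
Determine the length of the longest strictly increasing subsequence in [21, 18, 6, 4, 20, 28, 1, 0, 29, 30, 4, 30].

5

Let dp[i] be the longest increasing subsequence ending at position i. Then dp = [1, 1, 1, 1, 2, 3, 1, 1, 4, 5, 2, 5].
The maximum is 5; one witness is 18, 20, 28, 29, 30 at positions 2,5,6,9,10.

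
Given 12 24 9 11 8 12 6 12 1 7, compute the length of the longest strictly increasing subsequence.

Let dp[i] be the longest increasing subsequence ending at position i. Then dp = [1, 2, 1, 2, 1, 3, 1, 3, 1, 2].
The maximum is 3; one witness is 9, 11, 12 at positions 3,4,6.

3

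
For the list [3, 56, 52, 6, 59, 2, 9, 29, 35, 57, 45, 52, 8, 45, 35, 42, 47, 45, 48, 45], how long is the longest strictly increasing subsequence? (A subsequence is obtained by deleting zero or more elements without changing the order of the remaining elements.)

One longest increasing subsequence is 3, 6, 9, 29, 35, 45, 47, 48 (positions 1,4,7,8,9,11,17,19), of length 8; no longer one exists.

8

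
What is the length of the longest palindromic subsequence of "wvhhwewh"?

5

Using dp[i][j] = 2 + dp[i+1][j−1] if the ends match, else max(dp[i+1][j], dp[i][j−1]):
dp[1][8] = 5. A witness is hwewh at positions 3,5,6,7,8.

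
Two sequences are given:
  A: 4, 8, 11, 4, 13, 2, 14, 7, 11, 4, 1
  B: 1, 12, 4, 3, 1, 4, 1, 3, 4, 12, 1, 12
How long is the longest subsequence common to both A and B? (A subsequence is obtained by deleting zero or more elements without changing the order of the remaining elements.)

A longest common subsequence is 4, 4, 4, 1 (length 4); the LCS DP confirms no longer common subsequence exists.

4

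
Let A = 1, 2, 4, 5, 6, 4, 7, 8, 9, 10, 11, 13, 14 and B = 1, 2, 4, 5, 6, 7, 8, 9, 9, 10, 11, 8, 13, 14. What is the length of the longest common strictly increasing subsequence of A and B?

12

A longest common strictly increasing subsequence is 1, 2, 4, 5, 6, 7, 8, 9, 10, 11, 13, 14 (length 12); it appears in order in both A and B, and no longer such subsequence exists.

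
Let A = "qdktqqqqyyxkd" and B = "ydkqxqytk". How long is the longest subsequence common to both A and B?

6

Backtracking the LCS table gives one alignment: d (A2,B2) → k (A3,B3) → q (A5,B4) → q (A8,B6) → y (A9,B7) → k (A12,B9).
So the longest common subsequence has length 6.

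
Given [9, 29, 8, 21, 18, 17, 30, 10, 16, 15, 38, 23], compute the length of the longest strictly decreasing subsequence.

6

One longest decreasing subsequence is 29, 21, 18, 17, 16, 15 (positions 2,4,5,6,9,10), of length 6; no longer one exists.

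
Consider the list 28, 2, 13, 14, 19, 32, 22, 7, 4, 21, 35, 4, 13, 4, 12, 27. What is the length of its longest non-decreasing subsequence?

6

Scanning left to right, the best length ending at each element is: 28→1, 2→1, 13→2, 14→3, 19→4, 32→5, 22→5, 7→2, 4→2, 21→5, 35→6, 4→3, 13→4, 4→4, 12→5, 27→6.
So the longest non-decreasing subsequence has length 6, e.g. 2, 13, 14, 19, 32, 35.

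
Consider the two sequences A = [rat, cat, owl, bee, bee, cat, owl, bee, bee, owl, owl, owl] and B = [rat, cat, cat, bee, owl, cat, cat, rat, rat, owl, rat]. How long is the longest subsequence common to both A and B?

6

Backtracking the LCS table gives one alignment: rat (A1,B1) → cat (A2,B2) → cat (A6,B3) → bee (A9,B4) → owl (A10,B5) → owl (A11,B10).
So the longest common subsequence has length 6.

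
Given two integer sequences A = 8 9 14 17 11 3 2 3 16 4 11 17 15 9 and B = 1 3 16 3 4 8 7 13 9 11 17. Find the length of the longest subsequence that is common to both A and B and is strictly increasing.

4

For each value that appears in both, track the longest common increasing run ending there.
The best achievable length is 4; one witness is 8, 9, 11, 17 (A-positions 1,2,5,12, B-positions 6,9,10,11).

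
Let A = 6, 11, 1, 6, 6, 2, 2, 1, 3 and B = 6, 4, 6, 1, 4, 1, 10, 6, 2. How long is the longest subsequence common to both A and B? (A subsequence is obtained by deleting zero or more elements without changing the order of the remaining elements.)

4

A longest common subsequence is 6, 1, 6, 2 (length 4); the LCS DP confirms no longer common subsequence exists.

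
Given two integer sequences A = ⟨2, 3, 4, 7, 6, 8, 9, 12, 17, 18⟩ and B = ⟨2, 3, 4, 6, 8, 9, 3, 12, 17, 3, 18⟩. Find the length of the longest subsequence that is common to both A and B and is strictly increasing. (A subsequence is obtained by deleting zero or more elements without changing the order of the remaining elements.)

A longest common strictly increasing subsequence is 2, 3, 4, 6, 8, 9, 12, 17, 18 (length 9); it appears in order in both A and B, and no longer such subsequence exists.

9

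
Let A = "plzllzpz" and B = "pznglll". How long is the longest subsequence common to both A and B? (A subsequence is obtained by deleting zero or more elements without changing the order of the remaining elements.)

Backtracking the LCS table gives one alignment: p (A1,B1) → l (A2,B5) → l (A4,B6) → l (A5,B7).
So the longest common subsequence has length 4.

4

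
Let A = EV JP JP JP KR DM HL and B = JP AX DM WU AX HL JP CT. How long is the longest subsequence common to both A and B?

3

Backtracking the LCS table gives one alignment: JP (A2,B1) → DM (A6,B3) → HL (A7,B6).
So the longest common subsequence has length 3.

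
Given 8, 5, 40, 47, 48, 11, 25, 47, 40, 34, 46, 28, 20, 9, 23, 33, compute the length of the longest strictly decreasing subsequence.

Let dp[i] be the longest decreasing subsequence ending at position i. Then dp = [1, 2, 1, 1, 1, 2, 2, 2, 3, 4, 3, 5, 6, 7, 6, 5].
The maximum is 7; one witness is 48, 47, 40, 34, 28, 20, 9 at positions 5,8,9,10,12,13,14.

7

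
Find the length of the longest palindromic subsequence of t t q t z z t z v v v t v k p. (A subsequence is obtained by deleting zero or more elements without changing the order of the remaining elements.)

6

One longest palindromic subsequence is ttzztt (positions 2,4,5,6,7,12); it reads the same forward and backward, and the interval DP gives dp[1][15] = 6.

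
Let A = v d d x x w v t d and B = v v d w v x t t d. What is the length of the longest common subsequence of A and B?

A longest common subsequence is vdwvtd (length 6); the LCS DP confirms no longer common subsequence exists.

6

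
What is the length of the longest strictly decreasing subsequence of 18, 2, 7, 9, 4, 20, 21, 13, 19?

3

Let dp[i] be the longest decreasing subsequence ending at position i. Then dp = [1, 2, 2, 2, 3, 1, 1, 2, 2].
The maximum is 3; one witness is 18, 7, 4 at positions 1,3,5.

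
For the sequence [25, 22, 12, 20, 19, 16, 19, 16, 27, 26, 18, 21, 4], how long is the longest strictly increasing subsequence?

4

One longest increasing subsequence is 12, 16, 19, 27 (positions 3,6,7,9), of length 4; no longer one exists.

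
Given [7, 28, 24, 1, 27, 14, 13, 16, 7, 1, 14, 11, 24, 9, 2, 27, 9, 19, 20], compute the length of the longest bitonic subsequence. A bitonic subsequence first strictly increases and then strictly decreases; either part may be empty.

8

One longest bitonic subsequence is 7, 28, 27, 16, 14, 11, 9, 2 (positions 1,2,5,8,11,12,14,15): it rises to 28 then falls. Length 8 is optimal.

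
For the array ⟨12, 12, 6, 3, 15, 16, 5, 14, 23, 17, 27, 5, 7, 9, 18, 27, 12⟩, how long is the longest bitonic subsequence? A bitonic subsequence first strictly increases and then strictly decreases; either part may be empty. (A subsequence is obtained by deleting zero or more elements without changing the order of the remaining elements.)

One longest bitonic subsequence is 12, 15, 16, 23, 27, 18, 12 (positions 1,5,6,9,11,15,17): it rises to 27 then falls. Length 7 is optimal.

7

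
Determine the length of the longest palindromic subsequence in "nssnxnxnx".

5

One longest palindromic subsequence is xnxnx (positions 5,6,7,8,9); it reads the same forward and backward, and the interval DP gives dp[1][9] = 5.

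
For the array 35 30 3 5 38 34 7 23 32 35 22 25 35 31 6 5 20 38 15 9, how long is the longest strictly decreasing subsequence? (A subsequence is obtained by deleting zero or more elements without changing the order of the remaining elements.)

Let dp[i] be the longest decreasing subsequence ending at position i. Then dp = [1, 2, 3, 3, 1, 2, 3, 3, 3, 2, 4, 4, 2, 4, 5, 6, 5, 1, 6, 7].
The maximum is 7; one witness is 35, 30, 23, 22, 20, 15, 9 at positions 1,2,8,11,17,19,20.

7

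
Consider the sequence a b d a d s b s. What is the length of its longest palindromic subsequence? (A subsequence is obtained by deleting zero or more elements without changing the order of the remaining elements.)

5

Using dp[i][j] = 2 + dp[i+1][j−1] if the ends match, else max(dp[i+1][j], dp[i][j−1]):
dp[1][8] = 5. A witness is bdadb at positions 2,3,4,5,7.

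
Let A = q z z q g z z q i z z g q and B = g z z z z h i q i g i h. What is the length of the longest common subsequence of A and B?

Backtracking the LCS table gives one alignment: z (A2,B2) → z (A3,B3) → z (A6,B4) → z (A7,B5) → q (A8,B8) → i (A9,B9) → g (A12,B10).
So the longest common subsequence has length 7.

7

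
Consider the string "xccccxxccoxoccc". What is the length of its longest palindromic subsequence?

One longest palindromic subsequence is cccxccxccc (positions 2,3,4,7,8,9,11,13,14,15); it reads the same forward and backward, and the interval DP gives dp[1][15] = 10.

10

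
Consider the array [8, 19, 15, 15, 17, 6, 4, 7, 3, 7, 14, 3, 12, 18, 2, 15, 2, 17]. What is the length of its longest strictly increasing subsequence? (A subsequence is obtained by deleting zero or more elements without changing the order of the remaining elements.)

Let dp[i] be the longest increasing subsequence ending at position i. Then dp = [1, 2, 2, 2, 3, 1, 1, 2, 1, 2, 3, 1, 3, 4, 1, 4, 1, 5].
The maximum is 5; one witness is 6, 7, 14, 15, 17 at positions 6,8,11,16,18.

5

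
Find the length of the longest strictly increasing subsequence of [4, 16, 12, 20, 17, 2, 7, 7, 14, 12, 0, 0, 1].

3

Let dp[i] be the longest increasing subsequence ending at position i. Then dp = [1, 2, 2, 3, 3, 1, 2, 2, 3, 3, 1, 1, 2].
The maximum is 3; one witness is 4, 16, 20 at positions 1,2,4.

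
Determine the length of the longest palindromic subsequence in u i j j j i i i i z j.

6

Using dp[i][j] = 2 + dp[i+1][j−1] if the ends match, else max(dp[i+1][j], dp[i][j−1]):
dp[1][11] = 6. A witness is jiiiij at positions 3,6,7,8,9,11.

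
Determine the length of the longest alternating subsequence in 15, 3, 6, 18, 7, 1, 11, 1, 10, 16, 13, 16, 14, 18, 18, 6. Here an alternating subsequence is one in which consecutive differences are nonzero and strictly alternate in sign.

12

Track the best alternating length ending on an up-step vs a down-step at each position: up/down = 1/1, 1/2, 3/2, 3/1, 3/4, 1/4, 5/4, 1/6, 7/6, 7/4, 7/8, 9/4, 9/10, 11/1, 11/1, 7/12.
The maximum over both is 12; one such subsequence is 15, 3, 18, 7, 11, 1, 16, 13, 16, 14, 18, 6.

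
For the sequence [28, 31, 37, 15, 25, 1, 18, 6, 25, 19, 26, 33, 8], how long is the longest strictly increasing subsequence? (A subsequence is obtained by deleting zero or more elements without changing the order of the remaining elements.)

Let dp[i] be the longest increasing subsequence ending at position i. Then dp = [1, 2, 3, 1, 2, 1, 2, 2, 3, 3, 4, 5, 3].
The maximum is 5; one witness is 15, 18, 25, 26, 33 at positions 4,7,9,11,12.

5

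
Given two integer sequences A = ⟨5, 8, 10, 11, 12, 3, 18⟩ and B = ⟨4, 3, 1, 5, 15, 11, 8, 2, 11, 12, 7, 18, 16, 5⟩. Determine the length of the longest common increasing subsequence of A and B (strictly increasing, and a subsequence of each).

5

A longest common strictly increasing subsequence is 5, 8, 11, 12, 18 (length 5); it appears in order in both A and B, and no longer such subsequence exists.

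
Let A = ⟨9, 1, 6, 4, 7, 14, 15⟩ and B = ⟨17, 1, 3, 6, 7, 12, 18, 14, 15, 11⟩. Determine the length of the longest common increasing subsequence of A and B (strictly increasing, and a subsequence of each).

5

For each value that appears in both, track the longest common increasing run ending there.
The best achievable length is 5; one witness is 1, 6, 7, 14, 15 (A-positions 2,3,5,6,7, B-positions 2,4,5,8,9).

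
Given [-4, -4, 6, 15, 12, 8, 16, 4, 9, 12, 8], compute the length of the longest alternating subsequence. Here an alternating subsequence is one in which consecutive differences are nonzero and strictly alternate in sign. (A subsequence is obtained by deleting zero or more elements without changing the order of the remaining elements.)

Track the best alternating length ending on an up-step vs a down-step at each position: up/down = 1/1, 1/1, 2/1, 2/1, 2/3, 2/3, 4/1, 2/5, 6/5, 6/5, 6/7.
The maximum over both is 7; one such subsequence is -4, 15, 12, 16, 4, 9, 8.

7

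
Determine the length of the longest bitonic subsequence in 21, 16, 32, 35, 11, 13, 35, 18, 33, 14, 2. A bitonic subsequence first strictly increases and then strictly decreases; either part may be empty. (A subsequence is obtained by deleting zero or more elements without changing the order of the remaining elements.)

6

One longest bitonic subsequence is 21, 32, 35, 33, 14, 2 (positions 1,3,4,9,10,11): it rises to 35 then falls. Length 6 is optimal.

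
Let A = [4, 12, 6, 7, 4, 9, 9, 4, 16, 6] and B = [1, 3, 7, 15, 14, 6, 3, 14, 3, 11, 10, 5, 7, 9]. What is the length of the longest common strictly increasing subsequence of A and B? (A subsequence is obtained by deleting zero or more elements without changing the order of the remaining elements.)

For each value that appears in both, track the longest common increasing run ending there.
The best achievable length is 3; one witness is 6, 7, 9 (A-positions 3,4,6, B-positions 6,13,14).

3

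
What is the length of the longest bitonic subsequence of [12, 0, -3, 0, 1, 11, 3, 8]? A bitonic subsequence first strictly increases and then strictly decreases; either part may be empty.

5

One longest bitonic subsequence is -3, 0, 1, 11, 8 (positions 3,4,5,6,8): it rises to 11 then falls. Length 5 is optimal.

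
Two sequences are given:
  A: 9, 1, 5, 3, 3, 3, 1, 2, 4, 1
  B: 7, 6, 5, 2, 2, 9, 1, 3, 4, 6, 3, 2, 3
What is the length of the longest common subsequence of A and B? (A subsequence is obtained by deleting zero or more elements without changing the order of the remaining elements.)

A longest common subsequence is 9, 1, 3, 3, 3 (length 5); the LCS DP confirms no longer common subsequence exists.

5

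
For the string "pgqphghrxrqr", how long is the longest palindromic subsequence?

5

One longest palindromic subsequence is qrxrq (positions 3,8,9,10,11); it reads the same forward and backward, and the interval DP gives dp[1][12] = 5.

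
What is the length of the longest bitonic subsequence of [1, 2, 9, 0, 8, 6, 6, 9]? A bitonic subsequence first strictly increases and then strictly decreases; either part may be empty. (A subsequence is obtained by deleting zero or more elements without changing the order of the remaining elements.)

Let inc[i] be the LIS ending at i and dec[i] the longest strictly decreasing subsequence starting at i. inc = [1, 2, 3, 1, 3, 3, 3, 4], dec = [2, 2, 3, 1, 2, 1, 1, 1].
max_i inc[i]+dec[i]−1 = 5, with one witness 1, 2, 9, 8, 6.

5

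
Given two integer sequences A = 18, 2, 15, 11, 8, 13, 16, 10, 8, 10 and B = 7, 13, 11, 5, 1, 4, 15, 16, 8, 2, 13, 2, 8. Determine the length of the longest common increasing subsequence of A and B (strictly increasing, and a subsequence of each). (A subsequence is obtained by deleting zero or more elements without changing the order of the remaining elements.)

2

A longest common strictly increasing subsequence is 13, 16 (length 2); it appears in order in both A and B, and no longer such subsequence exists.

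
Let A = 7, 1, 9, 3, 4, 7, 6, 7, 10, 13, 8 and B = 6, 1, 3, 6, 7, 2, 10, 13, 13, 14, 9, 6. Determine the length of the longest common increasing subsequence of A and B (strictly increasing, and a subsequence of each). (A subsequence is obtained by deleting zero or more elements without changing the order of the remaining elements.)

For each value that appears in both, track the longest common increasing run ending there.
The best achievable length is 6; one witness is 1, 3, 6, 7, 10, 13 (A-positions 2,4,7,8,9,10, B-positions 2,3,4,5,7,8).

6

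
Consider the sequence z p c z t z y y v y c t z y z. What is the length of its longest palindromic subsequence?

Using dp[i][j] = 2 + dp[i+1][j−1] if the ends match, else max(dp[i+1][j], dp[i][j−1]):
dp[1][15] = 9. A witness is zztyvytzz at positions 1,4,5,8,9,10,12,13,15.

9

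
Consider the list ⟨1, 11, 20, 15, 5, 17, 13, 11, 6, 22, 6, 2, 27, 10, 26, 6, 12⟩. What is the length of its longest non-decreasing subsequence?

6

One longest non-decreasing subsequence is 1, 11, 15, 17, 22, 27 (positions 1,2,4,6,10,13), of length 6; no longer one exists.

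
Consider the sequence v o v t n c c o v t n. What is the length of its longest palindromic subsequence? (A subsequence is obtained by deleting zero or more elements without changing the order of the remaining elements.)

Using dp[i][j] = 2 + dp[i+1][j−1] if the ends match, else max(dp[i+1][j], dp[i][j−1]):
dp[1][11] = 6. A witness is voccov at positions 1,2,6,7,8,9.

6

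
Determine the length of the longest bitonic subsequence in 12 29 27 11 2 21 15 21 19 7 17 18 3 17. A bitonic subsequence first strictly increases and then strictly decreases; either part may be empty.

Let inc[i] be the LIS ending at i and dec[i] the longest strictly decreasing subsequence starting at i. inc = [1, 2, 2, 1, 1, 2, 2, 3, 3, 2, 3, 4, 2, 3], dec = [4, 6, 5, 3, 1, 4, 3, 4, 3, 2, 2, 2, 1, 1].
max_i inc[i]+dec[i]−1 = 7, with one witness 12, 29, 27, 21, 19, 18, 17.

7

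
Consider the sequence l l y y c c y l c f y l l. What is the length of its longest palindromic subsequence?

10

Using dp[i][j] = 2 + dp[i+1][j−1] if the ends match, else max(dp[i+1][j], dp[i][j−1]):
dp[1][13] = 10. A witness is llyyccyyll at positions 1,2,3,4,5,6,7,11,12,13.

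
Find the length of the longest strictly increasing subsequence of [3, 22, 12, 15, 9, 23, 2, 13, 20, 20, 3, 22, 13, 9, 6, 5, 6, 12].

Let dp[i] be the longest increasing subsequence ending at position i. Then dp = [1, 2, 2, 3, 2, 4, 1, 3, 4, 4, 2, 5, 3, 3, 3, 3, 4, 5].
The maximum is 5; one witness is 3, 12, 15, 20, 22 at positions 1,3,4,9,12.

5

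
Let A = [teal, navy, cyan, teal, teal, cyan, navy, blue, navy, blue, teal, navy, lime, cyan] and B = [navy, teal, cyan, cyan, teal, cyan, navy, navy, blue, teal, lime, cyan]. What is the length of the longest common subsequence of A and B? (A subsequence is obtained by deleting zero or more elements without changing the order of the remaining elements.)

10

Backtracking the LCS table gives one alignment: teal (A1,B2) → cyan (A3,B4) → teal (A5,B5) → cyan (A6,B6) → navy (A7,B7) → navy (A9,B8) → blue (A10,B9) → teal (A11,B10) → lime (A13,B11) → cyan (A14,B12).
So the longest common subsequence has length 10.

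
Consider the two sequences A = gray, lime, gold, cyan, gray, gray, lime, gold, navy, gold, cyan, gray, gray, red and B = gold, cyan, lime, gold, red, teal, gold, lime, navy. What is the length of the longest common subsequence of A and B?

A longest common subsequence is gold, cyan, lime, gold, navy (length 5); the LCS DP confirms no longer common subsequence exists.

5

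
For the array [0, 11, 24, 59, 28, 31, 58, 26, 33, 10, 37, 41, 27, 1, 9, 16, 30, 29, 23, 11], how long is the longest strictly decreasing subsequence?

7

Scanning left to right, the best length ending at each element is: 0→1, 11→1, 24→1, 59→1, 28→2, 31→2, 58→2, 26→3, 33→3, 10→4, 37→3, 41→3, 27→4, 1→5, 9→5, 16→5, 30→4, 29→5, 23→6, 11→7.
So the longest decreasing subsequence has length 7, e.g. 59, 58, 33, 30, 29, 23, 11.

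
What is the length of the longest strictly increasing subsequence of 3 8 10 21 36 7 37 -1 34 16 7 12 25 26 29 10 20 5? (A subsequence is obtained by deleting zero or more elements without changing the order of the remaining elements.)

7

Let dp[i] be the longest increasing subsequence ending at position i. Then dp = [1, 2, 3, 4, 5, 2, 6, 1, 5, 4, 2, 4, 5, 6, 7, 3, 5, 2].
The maximum is 7; one witness is 3, 8, 10, 21, 25, 26, 29 at positions 1,2,3,4,13,14,15.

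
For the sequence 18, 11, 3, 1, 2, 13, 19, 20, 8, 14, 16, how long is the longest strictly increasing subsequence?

5

Let dp[i] be the longest increasing subsequence ending at position i. Then dp = [1, 1, 1, 1, 2, 3, 4, 5, 3, 4, 5].
The maximum is 5; one witness is 1, 2, 13, 19, 20 at positions 4,5,6,7,8.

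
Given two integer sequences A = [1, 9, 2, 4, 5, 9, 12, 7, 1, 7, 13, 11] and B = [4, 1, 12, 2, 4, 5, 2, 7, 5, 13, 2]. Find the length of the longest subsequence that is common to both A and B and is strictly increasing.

6

For each value that appears in both, track the longest common increasing run ending there.
The best achievable length is 6; one witness is 1, 2, 4, 5, 7, 13 (A-positions 1,3,4,5,8,11, B-positions 2,4,5,6,8,10).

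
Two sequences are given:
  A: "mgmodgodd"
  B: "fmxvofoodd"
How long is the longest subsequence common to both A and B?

5

Backtracking the LCS table gives one alignment: m (A1,B2) → o (A4,B7) → o (A7,B8) → d (A8,B9) → d (A9,B10).
So the longest common subsequence has length 5.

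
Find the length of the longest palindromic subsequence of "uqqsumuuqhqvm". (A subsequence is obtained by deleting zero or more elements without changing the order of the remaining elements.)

Using dp[i][j] = 2 + dp[i+1][j−1] if the ends match, else max(dp[i+1][j], dp[i][j−1]):
dp[1][13] = 7. A witness is qquuuqq at positions 2,3,5,7,8,9,11.

7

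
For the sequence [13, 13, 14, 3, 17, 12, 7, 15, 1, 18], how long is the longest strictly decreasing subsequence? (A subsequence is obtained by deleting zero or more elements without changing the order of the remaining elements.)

Scanning left to right, the best length ending at each element is: 13→1, 13→1, 14→1, 3→2, 17→1, 12→2, 7→3, 15→2, 1→4, 18→1.
So the longest decreasing subsequence has length 4, e.g. 13, 12, 7, 1.

4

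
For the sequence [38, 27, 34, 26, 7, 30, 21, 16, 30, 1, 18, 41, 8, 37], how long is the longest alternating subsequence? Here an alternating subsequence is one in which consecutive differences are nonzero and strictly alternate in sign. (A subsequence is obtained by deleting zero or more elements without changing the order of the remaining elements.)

Track the best alternating length ending on an up-step vs a down-step at each position: up/down = 1/1, 1/2, 3/2, 1/4, 1/4, 5/4, 5/6, 5/6, 7/4, 1/8, 9/8, 9/1, 9/10, 11/10.
The maximum over both is 11; one such subsequence is 38, 27, 34, 26, 30, 21, 30, 1, 18, 8, 37.

11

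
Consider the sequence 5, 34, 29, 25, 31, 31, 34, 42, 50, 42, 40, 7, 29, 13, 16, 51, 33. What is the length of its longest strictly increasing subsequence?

Let dp[i] be the longest increasing subsequence ending at position i. Then dp = [1, 2, 2, 2, 3, 3, 4, 5, 6, 5, 5, 2, 3, 3, 4, 7, 5].
The maximum is 7; one witness is 5, 29, 31, 34, 42, 50, 51 at positions 1,3,5,7,8,9,16.

7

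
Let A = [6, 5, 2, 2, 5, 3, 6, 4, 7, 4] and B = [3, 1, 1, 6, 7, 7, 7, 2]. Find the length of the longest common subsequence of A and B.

3

A longest common subsequence is 3, 6, 7 (length 3); the LCS DP confirms no longer common subsequence exists.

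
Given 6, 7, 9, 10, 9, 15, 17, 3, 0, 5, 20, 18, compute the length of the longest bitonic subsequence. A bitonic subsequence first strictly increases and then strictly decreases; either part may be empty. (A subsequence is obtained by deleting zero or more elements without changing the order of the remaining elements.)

One longest bitonic subsequence is 6, 7, 9, 10, 15, 17, 3, 0 (positions 1,2,3,4,6,7,8,9): it rises to 17 then falls. Length 8 is optimal.

8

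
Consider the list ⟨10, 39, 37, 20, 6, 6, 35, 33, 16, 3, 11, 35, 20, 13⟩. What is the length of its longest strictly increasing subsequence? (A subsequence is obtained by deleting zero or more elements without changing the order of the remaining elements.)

4

Let dp[i] be the longest increasing subsequence ending at position i. Then dp = [1, 2, 2, 2, 1, 1, 3, 3, 2, 1, 2, 4, 3, 3].
The maximum is 4; one witness is 10, 20, 33, 35 at positions 1,4,8,12.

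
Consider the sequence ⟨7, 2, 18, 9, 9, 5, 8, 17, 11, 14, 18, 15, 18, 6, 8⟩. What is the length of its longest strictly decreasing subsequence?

4

One longest decreasing subsequence is 18, 9, 8, 6 (positions 3,4,7,14), of length 4; no longer one exists.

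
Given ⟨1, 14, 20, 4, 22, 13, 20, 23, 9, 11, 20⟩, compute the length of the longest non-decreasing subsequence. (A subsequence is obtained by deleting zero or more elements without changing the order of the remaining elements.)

One longest non-decreasing subsequence is 1, 14, 20, 22, 23 (positions 1,2,3,5,8), of length 5; no longer one exists.

5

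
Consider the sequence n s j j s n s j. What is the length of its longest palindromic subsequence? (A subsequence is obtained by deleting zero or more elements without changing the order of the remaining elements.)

6

Using dp[i][j] = 2 + dp[i+1][j−1] if the ends match, else max(dp[i+1][j], dp[i][j−1]):
dp[1][8] = 6. A witness is nsjjsn at positions 1,2,3,4,5,6.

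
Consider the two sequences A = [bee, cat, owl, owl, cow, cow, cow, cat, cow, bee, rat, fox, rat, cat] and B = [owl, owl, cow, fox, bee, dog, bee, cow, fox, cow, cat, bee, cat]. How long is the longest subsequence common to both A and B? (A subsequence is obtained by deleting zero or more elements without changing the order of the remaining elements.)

8

A longest common subsequence is owl, owl, cow, cow, cow, cat, bee, cat (length 8); the LCS DP confirms no longer common subsequence exists.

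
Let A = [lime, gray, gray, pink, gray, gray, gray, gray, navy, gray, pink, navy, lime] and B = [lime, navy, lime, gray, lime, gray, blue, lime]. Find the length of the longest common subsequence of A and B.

A longest common subsequence is lime, gray, gray, lime (length 4); the LCS DP confirms no longer common subsequence exists.

4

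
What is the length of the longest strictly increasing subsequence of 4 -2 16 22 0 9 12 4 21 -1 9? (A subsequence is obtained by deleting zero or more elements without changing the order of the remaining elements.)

Scanning left to right, the best length ending at each element is: 4→1, -2→1, 16→2, 22→3, 0→2, 9→3, 12→4, 4→3, 21→5, -1→2, 9→4.
So the longest increasing subsequence has length 5, e.g. -2, 0, 9, 12, 21.

5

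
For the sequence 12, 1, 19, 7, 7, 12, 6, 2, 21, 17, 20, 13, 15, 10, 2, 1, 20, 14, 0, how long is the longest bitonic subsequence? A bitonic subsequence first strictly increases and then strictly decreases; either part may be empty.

10

One longest bitonic subsequence is 1, 7, 12, 21, 20, 15, 10, 2, 1, 0 (positions 2,4,6,9,11,13,14,15,16,19): it rises to 21 then falls. Length 10 is optimal.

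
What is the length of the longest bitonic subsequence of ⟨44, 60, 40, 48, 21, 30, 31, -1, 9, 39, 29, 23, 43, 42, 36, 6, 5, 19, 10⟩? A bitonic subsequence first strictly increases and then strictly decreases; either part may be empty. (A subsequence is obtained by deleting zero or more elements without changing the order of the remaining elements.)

9

One longest bitonic subsequence is 21, 30, 31, 39, 43, 42, 36, 19, 10 (positions 5,6,7,10,13,14,15,18,19): it rises to 43 then falls. Length 9 is optimal.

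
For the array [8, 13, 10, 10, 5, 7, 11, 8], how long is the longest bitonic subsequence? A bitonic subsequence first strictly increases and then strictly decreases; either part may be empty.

4

One longest bitonic subsequence is 8, 13, 11, 8 (positions 1,2,7,8): it rises to 13 then falls. Length 4 is optimal.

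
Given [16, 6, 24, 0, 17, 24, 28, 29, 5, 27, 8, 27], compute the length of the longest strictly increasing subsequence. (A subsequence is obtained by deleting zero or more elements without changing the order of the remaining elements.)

One longest increasing subsequence is 16, 17, 24, 28, 29 (positions 1,5,6,7,8), of length 5; no longer one exists.

5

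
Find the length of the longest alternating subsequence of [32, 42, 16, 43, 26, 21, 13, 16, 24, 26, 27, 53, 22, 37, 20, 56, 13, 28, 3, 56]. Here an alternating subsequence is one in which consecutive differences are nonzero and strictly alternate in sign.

14

A longest alternating subsequence is 32, 42, 16, 43, 21, 24, 22, 37, 20, 56, 13, 28, 3, 56 (positions 1,2,3,4,6,9,13,14,15,16,17,18,19,20); its 13 consecutive differences strictly alternate in sign, and length 14 is optimal.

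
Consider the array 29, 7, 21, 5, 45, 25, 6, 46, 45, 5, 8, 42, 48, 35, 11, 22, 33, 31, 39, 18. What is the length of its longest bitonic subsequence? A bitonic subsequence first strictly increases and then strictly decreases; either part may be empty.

One longest bitonic subsequence is 7, 21, 45, 46, 45, 42, 35, 33, 31, 18 (positions 2,3,5,8,9,12,14,17,18,20): it rises to 46 then falls. Length 10 is optimal.

10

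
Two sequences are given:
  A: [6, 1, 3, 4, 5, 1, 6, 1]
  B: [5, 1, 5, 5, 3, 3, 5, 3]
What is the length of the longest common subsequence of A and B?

A longest common subsequence is 1, 3, 5 (length 3); the LCS DP confirms no longer common subsequence exists.

3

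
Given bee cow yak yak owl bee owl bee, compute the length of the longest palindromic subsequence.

5

Using dp[i][j] = 2 + dp[i+1][j−1] if the ends match, else max(dp[i+1][j], dp[i][j−1]):
dp[1][8] = 5. A witness is bee owl bee owl bee at positions 1,5,6,7,8.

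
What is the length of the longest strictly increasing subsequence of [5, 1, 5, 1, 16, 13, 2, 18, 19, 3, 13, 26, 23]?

One longest increasing subsequence is 1, 5, 16, 18, 19, 26 (positions 2,3,5,8,9,12), of length 6; no longer one exists.

6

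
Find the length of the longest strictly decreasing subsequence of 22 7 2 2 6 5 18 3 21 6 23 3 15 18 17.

Scanning left to right, the best length ending at each element is: 22→1, 7→2, 2→3, 2→3, 6→3, 5→4, 18→2, 3→5, 21→2, 6→3, 23→1, 3→5, 15→3, 18→3, 17→4.
So the longest decreasing subsequence has length 5, e.g. 22, 7, 6, 5, 3.

5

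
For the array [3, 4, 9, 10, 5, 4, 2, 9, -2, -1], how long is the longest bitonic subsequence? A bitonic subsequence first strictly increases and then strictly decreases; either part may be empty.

Let inc[i] be the LIS ending at i and dec[i] the longest strictly decreasing subsequence starting at i. inc = [1, 2, 3, 4, 3, 2, 1, 4, 1, 2], dec = [3, 3, 5, 5, 4, 3, 2, 2, 1, 1].
max_i inc[i]+dec[i]−1 = 8, with one witness 3, 4, 9, 10, 5, 4, 2, -1.

8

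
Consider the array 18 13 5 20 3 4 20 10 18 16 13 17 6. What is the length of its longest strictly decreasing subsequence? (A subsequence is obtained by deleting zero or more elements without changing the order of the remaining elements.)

Let dp[i] be the longest decreasing subsequence ending at position i. Then dp = [1, 2, 3, 1, 4, 4, 1, 3, 2, 3, 4, 3, 5].
The maximum is 5; one witness is 20, 18, 16, 13, 6 at positions 4,9,10,11,13.

5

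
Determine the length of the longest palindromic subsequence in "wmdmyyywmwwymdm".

One longest palindromic subsequence is mdmywwwymdm (positions 2,3,4,5,8,10,11,12,13,14,15); it reads the same forward and backward, and the interval DP gives dp[1][15] = 11.

11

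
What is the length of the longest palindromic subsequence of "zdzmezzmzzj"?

One longest palindromic subsequence is zzmzzmzz (positions 1,3,4,6,7,8,9,10); it reads the same forward and backward, and the interval DP gives dp[1][11] = 8.

8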